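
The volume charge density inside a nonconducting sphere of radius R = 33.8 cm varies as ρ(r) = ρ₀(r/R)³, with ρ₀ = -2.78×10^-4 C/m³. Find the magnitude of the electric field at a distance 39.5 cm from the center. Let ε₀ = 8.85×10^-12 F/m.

Symmetry ⇒ E = E(r) r̂. Gaussian sphere of radius r = 39.5 cm (r > R, all charge enclosed).
Q_enc = 4π ∫₀^R ρ₀(r'/R)^3 r'² dr' = 4πρ₀R³/6 = -2.248×10^-5 C.
Since E is radial and uniform over the Gaussian sphere, Φ = E·4πr² = Q_enc/ε₀.
E = |Q_enc|/(4πε₀r²) = (2.248×10^-5)/(4π·8.85×10^-12·(0.395)²) = 1.30×10^6 N/C.

|E| ≈ 1.30e6 V/m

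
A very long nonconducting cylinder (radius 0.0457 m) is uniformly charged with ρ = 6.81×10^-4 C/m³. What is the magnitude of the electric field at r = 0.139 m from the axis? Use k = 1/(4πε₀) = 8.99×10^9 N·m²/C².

E = 5.78e5 V/m

By cylindrical symmetry E is radial; use a coaxial Gaussian cylinder of radius 0.139 m and length L (r > 0.0457 m, full cross-section enclosed).
λ_enc = ρ·πR² = (6.81×10^-4)π(0.0457)² = 4.468e-6 C/m.
Gauss's law: E·2πrL = λ_enc L/ε₀.
E = 2k|λ_enc|/r = 2(8.99×10^9)(4.468×10^-6)/(0.139) = 5.78×10^5 N/C.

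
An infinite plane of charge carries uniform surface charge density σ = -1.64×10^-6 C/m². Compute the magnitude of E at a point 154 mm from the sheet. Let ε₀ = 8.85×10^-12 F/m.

By planar symmetry E is perpendicular to the sheet and uniform; use a Gaussian pillbox with flat faces of area A on each side of the sheet.
Only the two end caps contribute flux: Φ = 2EA. With Q_enc = σA, Gauss's law gives E = |σ|/(2ε₀).
E = |σ|/(2ε₀) = (1.64e-6)/(2·8.85×10^-12) = 9.27e4 N/C.

9.27×10^4 V/m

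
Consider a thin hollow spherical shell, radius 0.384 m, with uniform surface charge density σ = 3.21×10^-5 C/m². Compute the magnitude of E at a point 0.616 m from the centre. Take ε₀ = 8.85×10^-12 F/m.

Take a concentric spherical Gaussian surface of radius r = 0.616 m (r > 0.384 m).
The entire shell is enclosed: Q_enc = σ·4πR² = (3.21×10^-5)·4π·(0.384)² = 5.948e-5 C.
Applying ∮E·dA = Q_enc/ε₀ with Φ = E(4πr²):
E = |Q_enc|/(4πε₀r²) = (5.948×10^-5)/(4π·8.85×10^-12·(0.616)²) = 1.41×10^6 N/C.

E ≈ 1.41e6 N/C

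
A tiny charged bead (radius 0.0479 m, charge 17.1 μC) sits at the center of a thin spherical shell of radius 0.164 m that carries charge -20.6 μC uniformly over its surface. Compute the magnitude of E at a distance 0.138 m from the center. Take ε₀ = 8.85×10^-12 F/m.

Use a concentric Gaussian sphere at r = 0.138 m (between the bodies, 0.0479 m < r < 0.164 m).
Only the inner charge is enclosed; the outer shell contributes nothing inside itself. Q_enc = 17.1 μC = 1.71×10^-5 C.
By Gauss's law, ∮E·dA = E·4πr² = Q_enc/ε₀.
E = |Q_enc|/(4πε₀r²) = (1.71e-5)/(4π·8.85×10^-12·(0.138)²) = 8.07×10^6 N/C.

8.07×10^6 N/C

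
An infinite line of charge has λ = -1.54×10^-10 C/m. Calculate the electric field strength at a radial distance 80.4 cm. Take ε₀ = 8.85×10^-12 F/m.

Choose a coaxial cylinder of radius r = 80.4 cm (arbitrary length L) as the Gaussian surface.
Q_enc = λL, so λ_enc = -1.54e-10 C/m.
Gauss's law: E·2πrL = λ_enc L/ε₀.
E = |λ_enc|/(2πε₀r) = (1.54e-10)/(2π·8.85×10^-12·0.804) = 3.44 N/C.

3.44 N/C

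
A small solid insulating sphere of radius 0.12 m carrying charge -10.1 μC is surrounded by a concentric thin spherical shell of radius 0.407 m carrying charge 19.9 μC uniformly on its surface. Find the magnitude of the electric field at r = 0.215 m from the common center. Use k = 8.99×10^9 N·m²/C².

|E| ≈ 1.96×10^6 N/C

Take a concentric spherical Gaussian surface of radius r = 0.215 m (between the bodies, 0.12 m < r < 0.407 m).
The shell at 0.407 m lies outside the Gaussian surface, so Q_enc = -10.1 μC = -1.01e-5 C.
Gauss's law: E·4πr² = Q_enc/ε₀.
E = k|Q_enc|/r² = (8.99×10^9)(1.01e-5)/(0.215)² = 1.96e6 N/C.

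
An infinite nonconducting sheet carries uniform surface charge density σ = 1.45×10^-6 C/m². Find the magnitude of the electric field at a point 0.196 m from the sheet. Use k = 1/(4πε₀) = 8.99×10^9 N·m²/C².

By planar symmetry E is perpendicular to the sheet and uniform; use a Gaussian pillbox with flat faces of area A on each side of the sheet.
Only the two end caps contribute flux: Φ = 2EA. With Q_enc = σA, Gauss's law gives E = |σ|/(2ε₀).
E = 2πk|σ| = 2π(8.99×10^9)(1.45×10^-6) = 8.19×10^4 N/C.

8.19×10^4 N/C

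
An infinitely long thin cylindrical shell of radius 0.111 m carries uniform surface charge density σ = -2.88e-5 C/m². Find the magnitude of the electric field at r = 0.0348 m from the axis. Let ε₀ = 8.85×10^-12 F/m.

By cylindrical symmetry E is radial; use a coaxial Gaussian cylinder of radius 0.0348 m and length L (r < 0.111 m, inside the shell).
All the surface charge lies outside this cylinder: Q_enc = 0, hence E = 0.

|E| = 0 N/C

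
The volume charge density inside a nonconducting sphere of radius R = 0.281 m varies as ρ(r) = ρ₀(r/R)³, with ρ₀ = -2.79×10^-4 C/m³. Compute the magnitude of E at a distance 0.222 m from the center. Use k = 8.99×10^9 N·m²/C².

By spherical symmetry E is radial; choose a Gaussian sphere of radius r = 0.222 m (r < R).
Q_enc = ∫₀^r ρ(r')·4πr'² dr' = (4πρ₀/R³) ∫₀^r r'^5 dr' = 4πρ₀ r^6/(6·R³) = -3.153×10^-6 C.
By Gauss's law, ∮E·dA = E·4πr² = Q_enc/ε₀.
E = k|Q_enc|/r² = (8.99×10^9)(3.153×10^-6)/(0.222)² = 5.75×10^5 N/C.

|E| = 5.75e5 N/C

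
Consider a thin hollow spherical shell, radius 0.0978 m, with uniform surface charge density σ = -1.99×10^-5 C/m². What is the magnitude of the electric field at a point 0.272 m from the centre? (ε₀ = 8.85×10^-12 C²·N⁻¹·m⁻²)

|E| = 2.91×10^5 N/C

Use a concentric Gaussian sphere at r = 0.272 m (r > 0.0978 m).
The entire shell is enclosed: Q_enc = σ·4πR² = (-1.99×10^-5)·4π·(0.0978)² = -2.392e-6 C.
Applying ∮E·dA = Q_enc/ε₀ with Φ = E(4πr²):
E = |Q_enc|/(4πε₀r²) = (2.392e-6)/(4π·8.85×10^-12·(0.272)²) = 2.91e5 N/C.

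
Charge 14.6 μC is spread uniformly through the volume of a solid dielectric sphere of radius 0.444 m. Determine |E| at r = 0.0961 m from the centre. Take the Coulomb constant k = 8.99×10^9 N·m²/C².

Take a concentric spherical Gaussian surface of radius r = 0.0961 m (r < R).
Only the charge within r is enclosed: Q_enc = Q·(r/R)³ = (14.6 μC)·(0.0961 m/0.444 m)³ = 1.48×10^-7 C.
Applying ∮E·dA = Q_enc/ε₀ with Φ = E(4πr²):
E = k|Q_enc|/r² = (8.99×10^9)(1.48×10^-7)/(0.0961)² = 1.44e5 N/C.

|E| ≈ 1.44e5 N/C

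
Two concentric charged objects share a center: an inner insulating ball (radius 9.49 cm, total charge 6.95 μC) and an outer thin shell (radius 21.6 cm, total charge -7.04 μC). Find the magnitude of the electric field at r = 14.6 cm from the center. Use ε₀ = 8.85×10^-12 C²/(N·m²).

2.93e6 V/m

Symmetry ⇒ E = E(r) r̂. Gaussian sphere of radius r = 14.6 cm (between the bodies, 9.49 cm < r < 21.6 cm).
The shell at 21.6 cm lies outside the Gaussian surface, so Q_enc = 6.95 μC = 6.95e-6 C.
By Gauss's law, ∮E·dA = E·4πr² = Q_enc/ε₀.
E = |Q_enc|/(4πε₀r²) = (6.95×10^-6)/(4π·8.85×10^-12·(0.146)²) = 2.93e6 N/C.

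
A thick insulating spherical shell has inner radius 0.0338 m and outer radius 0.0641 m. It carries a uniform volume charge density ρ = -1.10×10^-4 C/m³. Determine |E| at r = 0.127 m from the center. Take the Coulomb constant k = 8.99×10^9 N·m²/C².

Take a concentric spherical Gaussian surface of radius r = 0.127 m (r > 0.0641 m, enclosing the whole shell).
Q_enc = ρ·(4π/3)(b³ − a³) = (-1.10×10^-4)·(4π/3)·((0.0641)³ − (0.0338)³) = -1.036×10^-7 C.
Gauss's law: E·4πr² = Q_enc/ε₀.
E = k|Q_enc|/r² = (8.99×10^9)(1.036e-7)/(0.127)² = 5.77e4 N/C.

|E| ≈ 5.77e4 V/m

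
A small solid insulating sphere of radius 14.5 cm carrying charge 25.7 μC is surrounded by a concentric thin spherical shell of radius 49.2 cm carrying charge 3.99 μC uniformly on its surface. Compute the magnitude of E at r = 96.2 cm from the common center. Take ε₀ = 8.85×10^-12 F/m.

Use a concentric Gaussian sphere at r = 96.2 cm (r > 49.2 cm, enclosing both).
Q_enc = (25.7 μC) + (3.99 μC) = 2.969×10^-5 C.
Since E is radial and uniform over the Gaussian sphere, Φ = E·4πr² = Q_enc/ε₀.
E = |Q_enc|/(4πε₀r²) = (2.969e-5)/(4π·8.85×10^-12·(0.962)²) = 2.88×10^5 N/C.

E ≈ 2.88e5 V/m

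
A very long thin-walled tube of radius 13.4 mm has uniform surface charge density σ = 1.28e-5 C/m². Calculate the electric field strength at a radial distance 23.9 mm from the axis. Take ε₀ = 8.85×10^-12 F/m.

|E| ≈ 8.11×10^5 N/C

Choose a coaxial cylinder of radius r = 23.9 mm (arbitrary length L) as the Gaussian surface (r > 13.4 mm).
The whole shell is enclosed: λ_enc = σ·2πR = (1.28×10^-5)·2π·(0.0134) = 1.078×10^-6 C/m.
Since E is radial and uniform over the curved surface, Φ = E·2πrL = Q_enc/ε₀ = λ_enc L/ε₀.
E = |λ_enc|/(2πε₀r) = (1.078e-6)/(2π·8.85×10^-12·0.0239) = 8.11×10^5 N/C.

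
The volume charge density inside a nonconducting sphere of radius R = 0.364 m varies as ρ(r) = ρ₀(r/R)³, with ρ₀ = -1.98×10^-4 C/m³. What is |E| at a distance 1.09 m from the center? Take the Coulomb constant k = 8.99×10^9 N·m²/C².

E = 1.51×10^5 N/C

Take a concentric spherical Gaussian surface of radius r = 1.09 m (r > R, all charge enclosed).
Q_enc = 4π ∫₀^R ρ₀(r'/R)^3 r'² dr' = 4πρ₀R³/6 = -2.00e-5 C.
Applying ∮E·dA = Q_enc/ε₀ with Φ = E(4πr²):
E = k|Q_enc|/r² = (8.99×10^9)(2.00×10^-5)/(1.09)² = 1.51×10^5 N/C.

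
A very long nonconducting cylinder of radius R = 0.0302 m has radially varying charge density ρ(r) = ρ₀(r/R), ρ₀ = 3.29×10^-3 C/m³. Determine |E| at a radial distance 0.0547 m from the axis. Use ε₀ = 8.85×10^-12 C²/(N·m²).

|E| ≈ 2.07×10^6 V/m

By cylindrical symmetry E is radial; use a coaxial Gaussian cylinder of radius 0.0547 m and length L (r > R, full charge per length enclosed).
λ_enc = 2π ∫₀^R ρ₀(r'/R)^1 r' dr' = 2πρ₀R²/3 = 6.284×10^-6 C/m.
Since E is radial and uniform over the curved surface, Φ = E·2πrL = Q_enc/ε₀ = λ_enc L/ε₀.
E = |λ_enc|/(2πε₀r) = (6.284×10^-6)/(2π·8.85×10^-12·0.0547) = 2.07×10^6 N/C.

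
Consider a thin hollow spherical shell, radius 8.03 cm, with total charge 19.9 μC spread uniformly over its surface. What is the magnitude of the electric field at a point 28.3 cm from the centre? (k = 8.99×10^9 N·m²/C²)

By spherical symmetry E is radial; choose a Gaussian sphere of radius r = 28.3 cm (r > 8.03 cm).
The entire shell is enclosed: Q_enc = 1.99×10^-5 C.
By Gauss's law, ∮E·dA = E·4πr² = Q_enc/ε₀.
E = k|Q_enc|/r² = (8.99×10^9)(1.99×10^-5)/(0.283)² = 2.23×10^6 N/C.

|E| ≈ 2.23×10^6 V/m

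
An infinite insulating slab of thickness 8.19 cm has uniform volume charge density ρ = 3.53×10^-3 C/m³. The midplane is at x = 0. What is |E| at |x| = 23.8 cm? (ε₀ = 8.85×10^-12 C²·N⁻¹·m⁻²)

1.63e7 V/m

The point |x| = 23.8 cm lies outside the slab (half-thickness 0.04095 m). A symmetric pillbox spanning the full slab encloses Q_enc = ρ·d·A.
Flux = 2EA ⇒ E = |ρ|d/(2ε₀), independent of distance outside.
E = (3.53e-3)(0.0819)/(2·8.85×10^-12) = 1.63e7 N/C.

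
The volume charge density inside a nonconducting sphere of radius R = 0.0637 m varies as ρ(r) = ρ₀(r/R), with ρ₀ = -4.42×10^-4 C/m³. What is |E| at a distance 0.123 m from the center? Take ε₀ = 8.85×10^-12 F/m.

E = 2.13×10^5 V/m

Take a concentric spherical Gaussian surface of radius r = 0.123 m (r > R, all charge enclosed).
Q_enc = 4π ∫₀^R ρ₀(r'/R)^1 r'² dr' = 4πρ₀R³/4 = -3.589×10^-7 C.
Applying ∮E·dA = Q_enc/ε₀ with Φ = E(4πr²):
E = |Q_enc|/(4πε₀r²) = (3.589e-7)/(4π·8.85×10^-12·(0.123)²) = 2.13×10^5 N/C.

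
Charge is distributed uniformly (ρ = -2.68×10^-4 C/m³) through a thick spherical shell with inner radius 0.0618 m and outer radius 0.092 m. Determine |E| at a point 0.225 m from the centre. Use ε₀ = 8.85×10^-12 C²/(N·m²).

Symmetry ⇒ E = E(r) r̂. Gaussian sphere of radius r = 0.225 m (r > 0.092 m, enclosing the whole shell).
Q_enc = ρ·(4π/3)(b³ − a³) = (-2.68×10^-4)·(4π/3)·((0.092)³ − (0.0618)³) = -6.092e-7 C.
Since E is radial and uniform over the Gaussian sphere, Φ = E·4πr² = Q_enc/ε₀.
E = |Q_enc|/(4πε₀r²) = (6.092×10^-7)/(4π·8.85×10^-12·(0.225)²) = 1.08×10^5 N/C.

1.08×10^5 N/C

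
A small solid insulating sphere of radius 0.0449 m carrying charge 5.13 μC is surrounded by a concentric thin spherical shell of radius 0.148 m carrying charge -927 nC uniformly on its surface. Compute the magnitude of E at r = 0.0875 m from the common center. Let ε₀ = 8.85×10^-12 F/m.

|E| ≈ 6.02×10^6 N/C

Use a concentric Gaussian sphere at r = 0.0875 m (between the bodies, 0.0449 m < r < 0.148 m).
The shell at 0.148 m lies outside the Gaussian surface, so Q_enc = 5.13 μC = 5.13e-6 C.
Gauss's law: E·4πr² = Q_enc/ε₀.
E = |Q_enc|/(4πε₀r²) = (5.13×10^-6)/(4π·8.85×10^-12·(0.0875)²) = 6.02×10^6 N/C.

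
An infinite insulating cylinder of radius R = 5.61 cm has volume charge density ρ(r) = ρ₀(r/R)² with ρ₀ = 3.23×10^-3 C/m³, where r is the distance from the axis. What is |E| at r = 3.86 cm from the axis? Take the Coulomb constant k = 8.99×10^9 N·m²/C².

1.67×10^6 N/C

Coaxial Gaussian cylinder, radius r = 3.86 cm, length L (r < R).
Integrating ρ over the cross-section to radius r: λ_enc = (2πρ₀/R²) ∫₀^r r'^3 dr' = 2πρ₀ r^4/(4·R²) = 3.579e-6 C/m.
Since E is radial and uniform over the curved surface, Φ = E·2πrL = Q_enc/ε₀ = λ_enc L/ε₀.
E = 2k|λ_enc|/r = 2(8.99×10^9)(3.579×10^-6)/(0.0386) = 1.67×10^6 N/C.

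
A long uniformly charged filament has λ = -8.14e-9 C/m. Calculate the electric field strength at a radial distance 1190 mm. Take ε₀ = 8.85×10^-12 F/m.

By cylindrical symmetry E is radial; use a coaxial Gaussian cylinder of radius 1190 mm and length L.
Q_enc = λL, so λ_enc = -8.14e-9 C/m.
By Gauss's law (flux through the curved wall only), E·2πrL = λ_enc L/ε₀.
E = |λ_enc|/(2πε₀r) = (8.14×10^-9)/(2π·8.85×10^-12·1.19) = 123 N/C.

|E| ≈ 123 N/C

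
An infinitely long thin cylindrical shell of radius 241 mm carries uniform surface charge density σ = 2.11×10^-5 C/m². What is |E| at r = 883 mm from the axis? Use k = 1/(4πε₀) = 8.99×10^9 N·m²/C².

|E| = 6.51×10^5 N/C

Coaxial Gaussian cylinder, radius r = 883 mm, length L (r > 241 mm).
The whole shell is enclosed: λ_enc = σ·2πR = (2.11×10^-5)·2π·(0.241) = 3.195e-5 C/m.
Applying ∮E·dA = Q_enc/ε₀ with the end caps contributing no flux:
E = 2k|λ_enc|/r = 2(8.99×10^9)(3.195e-5)/(0.883) = 6.51e5 N/C.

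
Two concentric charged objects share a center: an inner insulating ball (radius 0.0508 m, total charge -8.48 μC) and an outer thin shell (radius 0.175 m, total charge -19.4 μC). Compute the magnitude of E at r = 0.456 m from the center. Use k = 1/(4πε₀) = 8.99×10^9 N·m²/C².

Take a concentric spherical Gaussian surface of radius r = 0.456 m (r > 0.175 m, enclosing both).
Q_enc = (-8.48 μC) + (-19.4 μC) = -2.788×10^-5 C.
By Gauss's law, ∮E·dA = E·4πr² = Q_enc/ε₀.
E = k|Q_enc|/r² = (8.99×10^9)(2.788e-5)/(0.456)² = 1.21×10^6 N/C.

1.21×10^6 N/C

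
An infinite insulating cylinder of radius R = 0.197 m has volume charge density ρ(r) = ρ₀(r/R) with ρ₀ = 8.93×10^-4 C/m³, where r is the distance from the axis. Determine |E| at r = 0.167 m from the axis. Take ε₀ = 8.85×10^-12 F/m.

Coaxial Gaussian cylinder, radius r = 0.167 m, length L (r < R).
Integrating ρ over the cross-section to radius r: λ_enc = (2πρ₀/R) ∫₀^r r'^2 dr' = 2πρ₀ r^3/(3·R) = 4.422×10^-5 C/m.
Gauss's law: E·2πrL = λ_enc L/ε₀.
E = |λ_enc|/(2πε₀r) = (4.422e-5)/(2π·8.85×10^-12·0.167) = 4.76×10^6 N/C.

4.76×10^6 V/m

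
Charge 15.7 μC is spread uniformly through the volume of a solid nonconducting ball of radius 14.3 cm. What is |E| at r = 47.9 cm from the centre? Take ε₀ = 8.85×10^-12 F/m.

Symmetry ⇒ E = E(r) r̂. Gaussian sphere of radius r = 47.9 cm (r > R, so the entire charge is enclosed).
Q_enc = 15.7 μC = 1.57×10^-5 C.
Applying ∮E·dA = Q_enc/ε₀ with Φ = E(4πr²):
E = |Q_enc|/(4πε₀r²) = (1.57×10^-5)/(4π·8.85×10^-12·(0.479)²) = 6.15×10^5 N/C.

E ≈ 6.15e5 V/m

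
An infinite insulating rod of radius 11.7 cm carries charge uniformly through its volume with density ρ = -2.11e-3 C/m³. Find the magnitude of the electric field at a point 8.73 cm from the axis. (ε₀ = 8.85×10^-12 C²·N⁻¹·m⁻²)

Coaxial Gaussian cylinder, radius r = 8.73 cm, length L (r < R).
Charge inside radius r per length L is ρ·πr²·L, so λ_enc = ρπr² = -5.052×10^-5 C/m.
Gauss's law: E·2πrL = λ_enc L/ε₀.
E = |λ_enc|/(2πε₀r) = (5.052e-5)/(2π·8.85×10^-12·0.0873) = 1.04×10^7 N/C.

|E| ≈ 1.04×10^7 N/C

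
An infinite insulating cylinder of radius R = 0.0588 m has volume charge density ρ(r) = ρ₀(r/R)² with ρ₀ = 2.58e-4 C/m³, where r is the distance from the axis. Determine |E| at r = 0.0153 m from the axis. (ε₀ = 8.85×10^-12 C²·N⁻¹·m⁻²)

Coaxial Gaussian cylinder, radius r = 0.0153 m, length L (r < R).
Integrating ρ over the cross-section to radius r: λ_enc = (2πρ₀/R²) ∫₀^r r'^3 dr' = 2πρ₀ r^4/(4·R²) = 6.423e-9 C/m.
Gauss's law: E·2πrL = λ_enc L/ε₀.
E = |λ_enc|/(2πε₀r) = (6.423×10^-9)/(2π·8.85×10^-12·0.0153) = 7.55×10^3 N/C.

|E| = 7.55×10^3 N/C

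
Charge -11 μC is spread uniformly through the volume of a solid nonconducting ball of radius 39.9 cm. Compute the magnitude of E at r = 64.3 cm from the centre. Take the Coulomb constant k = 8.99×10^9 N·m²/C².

By spherical symmetry E is radial; choose a Gaussian sphere of radius r = 64.3 cm (r > R, so the entire charge is enclosed).
Q_enc = -11 μC = -1.10×10^-5 C.
Since E is radial and uniform over the Gaussian sphere, Φ = E·4πr² = Q_enc/ε₀.
E = k|Q_enc|/r² = (8.99×10^9)(1.10e-5)/(0.643)² = 2.39×10^5 N/C.

|E| = 2.39×10^5 N/C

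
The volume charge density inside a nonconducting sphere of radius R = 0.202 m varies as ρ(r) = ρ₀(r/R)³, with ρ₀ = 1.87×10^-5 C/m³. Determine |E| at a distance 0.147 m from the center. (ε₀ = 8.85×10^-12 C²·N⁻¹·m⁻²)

|E| = 2.00×10^4 N/C

Use a concentric Gaussian sphere at r = 0.147 m (r < R).
Q_enc = ∫₀^r ρ(r')·4πr'² dr' = (4πρ₀/R³) ∫₀^r r'^5 dr' = 4πρ₀ r^6/(6·R³) = 4.795e-8 C.
Gauss's law: E·4πr² = Q_enc/ε₀.
E = |Q_enc|/(4πε₀r²) = (4.795×10^-8)/(4π·8.85×10^-12·(0.147)²) = 2.00×10^4 N/C.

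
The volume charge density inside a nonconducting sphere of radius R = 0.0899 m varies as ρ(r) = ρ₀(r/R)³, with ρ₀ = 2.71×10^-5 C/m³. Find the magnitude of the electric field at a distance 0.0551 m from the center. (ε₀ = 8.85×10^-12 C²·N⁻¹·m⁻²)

|E| ≈ 6.47×10^3 N/C

By spherical symmetry E is radial; choose a Gaussian sphere of radius r = 0.0551 m (r < R).
Integrate the density: Q_enc = 4π ∫₀^r ρ₀(r'/R)^3 r'² dr' = 4πρ₀ r^6/(6·R³) = 2.186×10^-9 C.
Since E is radial and uniform over the Gaussian sphere, Φ = E·4πr² = Q_enc/ε₀.
E = |Q_enc|/(4πε₀r²) = (2.186×10^-9)/(4π·8.85×10^-12·(0.0551)²) = 6.47e3 N/C.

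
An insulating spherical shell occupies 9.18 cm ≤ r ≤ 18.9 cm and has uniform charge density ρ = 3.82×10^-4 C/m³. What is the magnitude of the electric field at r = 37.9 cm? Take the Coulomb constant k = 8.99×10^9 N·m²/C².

|E| = 5.99×10^5 N/C

By spherical symmetry E is radial; choose a Gaussian sphere of radius r = 37.9 cm (r > 18.9 cm, enclosing the whole shell).
Q_enc = ρ·(4π/3)(b³ − a³) = (3.82×10^-4)·(4π/3)·((0.189)³ − (0.0918)³) = 9.565×10^-6 C.
Applying ∮E·dA = Q_enc/ε₀ with Φ = E(4πr²):
E = k|Q_enc|/r² = (8.99×10^9)(9.565e-6)/(0.379)² = 5.99e5 N/C.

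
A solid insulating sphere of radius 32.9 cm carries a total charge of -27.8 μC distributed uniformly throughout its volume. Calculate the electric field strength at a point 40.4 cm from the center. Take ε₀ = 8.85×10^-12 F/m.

|E| ≈ 1.53×10^6 N/C

Symmetry ⇒ E = E(r) r̂. Gaussian sphere of radius r = 40.4 cm (r > R, so the entire charge is enclosed).
Q_enc = -27.8 μC = -2.78×10^-5 C.
Applying ∮E·dA = Q_enc/ε₀ with Φ = E(4πr²):
E = |Q_enc|/(4πε₀r²) = (2.78×10^-5)/(4π·8.85×10^-12·(0.404)²) = 1.53e6 N/C.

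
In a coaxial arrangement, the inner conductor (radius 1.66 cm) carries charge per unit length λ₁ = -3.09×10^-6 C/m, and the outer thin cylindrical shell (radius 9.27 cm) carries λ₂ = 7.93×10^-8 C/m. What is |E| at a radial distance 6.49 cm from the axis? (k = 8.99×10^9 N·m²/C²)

E = 8.56×10^5 N/C

By cylindrical symmetry E is radial; use a coaxial Gaussian cylinder of radius 6.49 cm and length L (between the conductors, 1.66 cm < r < 9.27 cm).
The shell at 9.27 cm lies outside the Gaussian surface, so λ_enc = λ₁ = -3.09×10^-6 C/m.
By Gauss's law (flux through the curved wall only), E·2πrL = λ_enc L/ε₀.
E = 2k|λ_enc|/r = 2(8.99×10^9)(3.09×10^-6)/(0.0649) = 8.56e5 N/C.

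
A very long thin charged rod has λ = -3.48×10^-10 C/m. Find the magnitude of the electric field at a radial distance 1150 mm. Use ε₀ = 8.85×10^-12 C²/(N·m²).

|E| ≈ 5.44 N/C

Coaxial Gaussian cylinder, radius r = 1150 mm, length L.
Q_enc = λL, so λ_enc = -3.48×10^-10 C/m.
Gauss's law: E·2πrL = λ_enc L/ε₀.
E = |λ_enc|/(2πε₀r) = (3.48×10^-10)/(2π·8.85×10^-12·1.15) = 5.44 N/C.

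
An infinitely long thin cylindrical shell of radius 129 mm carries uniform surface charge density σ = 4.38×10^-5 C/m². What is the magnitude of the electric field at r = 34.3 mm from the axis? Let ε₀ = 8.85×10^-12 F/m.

Coaxial Gaussian cylinder, radius r = 34.3 mm, length L (r < 129 mm, inside the shell).
No charge is enclosed, so Gauss's law gives E·2πrL = 0 ⇒ E = 0.

E = 0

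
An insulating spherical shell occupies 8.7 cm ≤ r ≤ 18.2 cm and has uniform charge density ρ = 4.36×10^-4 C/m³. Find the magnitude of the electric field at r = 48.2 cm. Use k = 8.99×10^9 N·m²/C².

E ≈ 3.80e5 V/m

By spherical symmetry E is radial; choose a Gaussian sphere of radius r = 48.2 cm (r > 18.2 cm, enclosing the whole shell).
Q_enc = ρ·(4π/3)(b³ − a³) = (4.36×10^-4)·(4π/3)·((0.182)³ − (0.087)³) = 9.807×10^-6 C.
Applying ∮E·dA = Q_enc/ε₀ with Φ = E(4πr²):
E = k|Q_enc|/r² = (8.99×10^9)(9.807e-6)/(0.482)² = 3.80×10^5 N/C.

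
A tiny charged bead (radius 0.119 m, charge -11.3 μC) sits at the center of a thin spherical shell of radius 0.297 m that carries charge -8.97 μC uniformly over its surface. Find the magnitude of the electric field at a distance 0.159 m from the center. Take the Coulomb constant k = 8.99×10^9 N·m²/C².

Symmetry ⇒ E = E(r) r̂. Gaussian sphere of radius r = 0.159 m (between the bodies, 0.119 m < r < 0.297 m).
Only the inner charge is enclosed; the outer shell contributes nothing inside itself. Q_enc = -11.3 μC = -1.13×10^-5 C.
By Gauss's law, ∮E·dA = E·4πr² = Q_enc/ε₀.
E = k|Q_enc|/r² = (8.99×10^9)(1.13×10^-5)/(0.159)² = 4.02×10^6 N/C.

E = 4.02×10^6 N/C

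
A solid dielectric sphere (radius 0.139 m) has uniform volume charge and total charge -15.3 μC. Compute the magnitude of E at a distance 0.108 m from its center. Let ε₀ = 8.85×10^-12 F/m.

By spherical symmetry E is radial; choose a Gaussian sphere of radius r = 0.108 m (r < R).
For a uniform sphere the enclosed fraction is (r/R)³, so Q_enc = (-15.3 μC)(0.108/0.139)³ = -7.177×10^-6 C.
Gauss's law: E·4πr² = Q_enc/ε₀.
E = |Q_enc|/(4πε₀r²) = (7.177e-6)/(4π·8.85×10^-12·(0.108)²) = 5.53×10^6 N/C.

|E| ≈ 5.53e6 N/C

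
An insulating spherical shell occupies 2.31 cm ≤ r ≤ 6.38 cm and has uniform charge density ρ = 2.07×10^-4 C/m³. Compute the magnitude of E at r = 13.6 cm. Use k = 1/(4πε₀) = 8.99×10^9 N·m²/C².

Take a concentric spherical Gaussian surface of radius r = 13.6 cm (r > 6.38 cm, enclosing the whole shell).
Q_enc = ρ·(4π/3)(b³ − a³) = (2.07×10^-4)·(4π/3)·((0.0638)³ − (0.0231)³) = 2.145×10^-7 C.
Since E is radial and uniform over the Gaussian sphere, Φ = E·4πr² = Q_enc/ε₀.
E = k|Q_enc|/r² = (8.99×10^9)(2.145×10^-7)/(0.136)² = 1.04×10^5 N/C.

|E| ≈ 1.04×10^5 N/C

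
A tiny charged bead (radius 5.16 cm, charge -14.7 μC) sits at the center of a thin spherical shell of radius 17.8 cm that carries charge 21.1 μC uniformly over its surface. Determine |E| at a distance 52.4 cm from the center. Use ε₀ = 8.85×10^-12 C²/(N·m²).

Symmetry ⇒ E = E(r) r̂. Gaussian sphere of radius r = 52.4 cm (r > 17.8 cm, enclosing both).
Q_enc = (-14.7 μC) + (21.1 μC) = 6.40e-6 C.
Since E is radial and uniform over the Gaussian sphere, Φ = E·4πr² = Q_enc/ε₀.
E = |Q_enc|/(4πε₀r²) = (6.40×10^-6)/(4π·8.85×10^-12·(0.524)²) = 2.10×10^5 N/C.

|E| ≈ 2.10×10^5 N/C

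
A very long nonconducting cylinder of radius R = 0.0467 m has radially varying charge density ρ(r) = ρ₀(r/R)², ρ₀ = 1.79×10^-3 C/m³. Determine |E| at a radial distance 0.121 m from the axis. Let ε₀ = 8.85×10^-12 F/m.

Take a coaxial cylindrical Gaussian surface of radius r = 0.121 m and length L (r > R, full charge per length enclosed).
λ_enc = 2π ∫₀^R ρ₀(r'/R)^2 r' dr' = 2πρ₀R²/4 = 6.132e-6 C/m.
By Gauss's law (flux through the curved wall only), E·2πrL = λ_enc L/ε₀.
E = |λ_enc|/(2πε₀r) = (6.132e-6)/(2π·8.85×10^-12·0.121) = 9.11×10^5 N/C.

E = 9.11×10^5 N/C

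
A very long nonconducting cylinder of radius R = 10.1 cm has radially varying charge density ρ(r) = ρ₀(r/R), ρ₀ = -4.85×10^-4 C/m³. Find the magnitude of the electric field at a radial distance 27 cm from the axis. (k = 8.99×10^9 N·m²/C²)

Coaxial Gaussian cylinder, radius r = 27 cm, length L (r > R, full charge per length enclosed).
λ_enc = 2π ∫₀^R ρ₀(r'/R)^1 r' dr' = 2πρ₀R²/3 = -1.036×10^-5 C/m.
Since E is radial and uniform over the curved surface, Φ = E·2πrL = Q_enc/ε₀ = λ_enc L/ε₀.
E = 2k|λ_enc|/r = 2(8.99×10^9)(1.036×10^-5)/(0.27) = 6.90×10^5 N/C.

|E| = 6.90×10^5 N/C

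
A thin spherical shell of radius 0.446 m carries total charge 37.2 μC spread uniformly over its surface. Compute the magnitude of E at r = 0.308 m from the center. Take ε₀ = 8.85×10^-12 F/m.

E = 0

Take a concentric spherical Gaussian surface of radius r = 0.308 m (inside the shell, r < 0.446 m).
All the charge is outside the Gaussian surface: Q_enc = 0, hence E = 0 everywhere inside the shell.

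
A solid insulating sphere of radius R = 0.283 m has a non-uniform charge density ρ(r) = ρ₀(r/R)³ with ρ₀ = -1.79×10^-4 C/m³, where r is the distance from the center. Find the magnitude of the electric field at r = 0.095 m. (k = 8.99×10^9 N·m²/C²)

|E| = 1.21e4 V/m

Use a concentric Gaussian sphere at r = 0.095 m (r < R).
Q_enc = ∫₀^r ρ(r')·4πr'² dr' = (4πρ₀/R³) ∫₀^r r'^5 dr' = 4πρ₀ r^6/(6·R³) = -1.216e-8 C.
By Gauss's law, ∮E·dA = E·4πr² = Q_enc/ε₀.
E = k|Q_enc|/r² = (8.99×10^9)(1.216×10^-8)/(0.095)² = 1.21e4 N/C.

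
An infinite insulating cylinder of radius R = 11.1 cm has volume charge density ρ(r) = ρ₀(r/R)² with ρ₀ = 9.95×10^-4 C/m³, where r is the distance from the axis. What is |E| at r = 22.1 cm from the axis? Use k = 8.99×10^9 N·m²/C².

|E| ≈ 1.57×10^6 V/m

Coaxial Gaussian cylinder, radius r = 22.1 cm, length L (r > R, full charge per length enclosed).
λ_enc = 2π ∫₀^R ρ₀(r'/R)^2 r' dr' = 2πρ₀R²/4 = 1.926×10^-5 C/m.
Applying ∮E·dA = Q_enc/ε₀ with the end caps contributing no flux:
E = 2k|λ_enc|/r = 2(8.99×10^9)(1.926×10^-5)/(0.221) = 1.57e6 N/C.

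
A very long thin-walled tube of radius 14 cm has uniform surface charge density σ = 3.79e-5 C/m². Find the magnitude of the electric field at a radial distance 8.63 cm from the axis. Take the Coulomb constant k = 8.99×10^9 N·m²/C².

E = 0

Take a coaxial cylindrical Gaussian surface of radius r = 8.63 cm and length L (r < 14 cm, inside the shell).
No charge is enclosed, so Gauss's law gives E·2πrL = 0 ⇒ E = 0.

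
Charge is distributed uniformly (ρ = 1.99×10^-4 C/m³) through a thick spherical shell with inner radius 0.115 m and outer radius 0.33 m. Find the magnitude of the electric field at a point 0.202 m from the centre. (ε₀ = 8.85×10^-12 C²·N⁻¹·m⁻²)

Take a concentric spherical Gaussian surface of radius r = 0.202 m (within the shell material, 0.115 m < r < 0.33 m).
Only the shell between 0.115 m and r is enclosed: Q_enc = ρ·(4π/3)(r³ − a³) = (1.99e-4)·(4π/3)·((0.202)³ − (0.115)³) = 5.603×10^-6 C.
By Gauss's law, ∮E·dA = E·4πr² = Q_enc/ε₀.
E = |Q_enc|/(4πε₀r²) = (5.603×10^-6)/(4π·8.85×10^-12·(0.202)²) = 1.23×10^6 N/C.

|E| = 1.23×10^6 V/m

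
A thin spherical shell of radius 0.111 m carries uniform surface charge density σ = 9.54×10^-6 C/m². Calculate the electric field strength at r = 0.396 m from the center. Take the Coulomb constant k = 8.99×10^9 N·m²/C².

|E| = 8.47×10^4 V/m

Use a concentric Gaussian sphere at r = 0.396 m (r > 0.111 m).
The entire shell is enclosed: Q_enc = σ·4πR² = (9.54×10^-6)·4π·(0.111)² = 1.477×10^-6 C.
Applying ∮E·dA = Q_enc/ε₀ with Φ = E(4πr²):
E = k|Q_enc|/r² = (8.99×10^9)(1.477e-6)/(0.396)² = 8.47×10^4 N/C.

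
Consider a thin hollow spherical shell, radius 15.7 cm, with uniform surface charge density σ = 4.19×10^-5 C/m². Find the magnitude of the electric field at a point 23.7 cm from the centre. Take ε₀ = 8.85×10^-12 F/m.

E = 2.08×10^6 N/C

Use a concentric Gaussian sphere at r = 23.7 cm (r > 15.7 cm).
The entire shell is enclosed: Q_enc = σ·4πR² = (4.19e-5)·4π·(0.157)² = 1.298×10^-5 C.
By Gauss's law, ∮E·dA = E·4πr² = Q_enc/ε₀.
E = |Q_enc|/(4πε₀r²) = (1.298×10^-5)/(4π·8.85×10^-12·(0.237)²) = 2.08e6 N/C.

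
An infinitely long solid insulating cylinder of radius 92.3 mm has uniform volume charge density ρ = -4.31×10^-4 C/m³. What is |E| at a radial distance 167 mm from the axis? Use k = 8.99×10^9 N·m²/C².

Coaxial Gaussian cylinder, radius r = 167 mm, length L (r > 92.3 mm, full cross-section enclosed).
λ_enc = ρ·πR² = (-4.31e-4)π(0.0923)² = -1.154e-5 C/m.
By Gauss's law (flux through the curved wall only), E·2πrL = λ_enc L/ε₀.
E = 2k|λ_enc|/r = 2(8.99×10^9)(1.154×10^-5)/(0.167) = 1.24×10^6 N/C.

|E| ≈ 1.24×10^6 V/m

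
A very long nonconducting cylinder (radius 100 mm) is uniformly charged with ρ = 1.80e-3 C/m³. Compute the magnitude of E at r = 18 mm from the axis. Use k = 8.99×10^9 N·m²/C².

By cylindrical symmetry E is radial; use a coaxial Gaussian cylinder of radius 18 mm and length L (r < R).
Charge inside radius r per length L is ρ·πr²·L, so λ_enc = ρπr² = 1.832e-6 C/m.
Since E is radial and uniform over the curved surface, Φ = E·2πrL = Q_enc/ε₀ = λ_enc L/ε₀.
E = 2k|λ_enc|/r = 2(8.99×10^9)(1.832e-6)/(0.018) = 1.83e6 N/C.

|E| ≈ 1.83×10^6 V/m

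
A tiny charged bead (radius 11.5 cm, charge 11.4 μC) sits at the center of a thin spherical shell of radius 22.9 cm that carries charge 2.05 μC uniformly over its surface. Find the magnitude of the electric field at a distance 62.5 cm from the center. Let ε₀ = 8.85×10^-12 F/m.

Take a concentric spherical Gaussian surface of radius r = 62.5 cm (r > 22.9 cm, enclosing both).
Q_enc = (11.4 μC) + (2.05 μC) = 1.345×10^-5 C.
Since E is radial and uniform over the Gaussian sphere, Φ = E·4πr² = Q_enc/ε₀.
E = |Q_enc|/(4πε₀r²) = (1.345×10^-5)/(4π·8.85×10^-12·(0.625)²) = 3.10e5 N/C.

3.10×10^5 N/C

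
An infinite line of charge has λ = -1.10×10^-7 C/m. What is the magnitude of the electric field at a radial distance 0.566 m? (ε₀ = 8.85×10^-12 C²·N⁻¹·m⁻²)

3.50×10^3 N/C

Choose a coaxial cylinder of radius r = 0.566 m (arbitrary length L) as the Gaussian surface.
Q_enc = λL, so λ_enc = -1.10×10^-7 C/m.
Since E is radial and uniform over the curved surface, Φ = E·2πrL = Q_enc/ε₀ = λ_enc L/ε₀.
E = |λ_enc|/(2πε₀r) = (1.10×10^-7)/(2π·8.85×10^-12·0.566) = 3.50e3 N/C.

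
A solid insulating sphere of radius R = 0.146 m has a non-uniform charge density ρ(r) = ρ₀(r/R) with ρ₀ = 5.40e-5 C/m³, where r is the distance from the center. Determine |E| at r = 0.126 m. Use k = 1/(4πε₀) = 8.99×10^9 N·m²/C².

Use a concentric Gaussian sphere at r = 0.126 m (r < R).
Q_enc = ∫₀^r ρ(r')·4πr'² dr' = (4πρ₀/R) ∫₀^r r'^3 dr' = 4πρ₀ r^4/(4·R) = 2.929×10^-7 C.
Applying ∮E·dA = Q_enc/ε₀ with Φ = E(4πr²):
E = k|Q_enc|/r² = (8.99×10^9)(2.929e-7)/(0.126)² = 1.66e5 N/C.

1.66×10^5 V/m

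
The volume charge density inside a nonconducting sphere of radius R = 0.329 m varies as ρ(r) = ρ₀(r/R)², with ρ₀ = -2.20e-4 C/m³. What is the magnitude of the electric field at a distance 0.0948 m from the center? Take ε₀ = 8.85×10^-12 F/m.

E = 3.91e4 N/C

Take a concentric spherical Gaussian surface of radius r = 0.0948 m (r < R).
Q_enc = ∫₀^r ρ(r')·4πr'² dr' = (4πρ₀/R²) ∫₀^r r'^4 dr' = 4πρ₀ r^5/(5·R²) = -3.911×10^-8 C.
Since E is radial and uniform over the Gaussian sphere, Φ = E·4πr² = Q_enc/ε₀.
E = |Q_enc|/(4πε₀r²) = (3.911×10^-8)/(4π·8.85×10^-12·(0.0948)²) = 3.91×10^4 N/C.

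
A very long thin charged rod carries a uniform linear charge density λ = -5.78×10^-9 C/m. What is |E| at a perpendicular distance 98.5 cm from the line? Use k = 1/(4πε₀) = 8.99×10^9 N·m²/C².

Choose a coaxial cylinder of radius r = 98.5 cm (arbitrary length L) as the Gaussian surface.
Q_enc = λL, so λ_enc = -5.78×10^-9 C/m.
By Gauss's law (flux through the curved wall only), E·2πrL = λ_enc L/ε₀.
E = 2k|λ_enc|/r = 2(8.99×10^9)(5.78e-9)/(0.985) = 106 N/C.

|E| = 106 V/m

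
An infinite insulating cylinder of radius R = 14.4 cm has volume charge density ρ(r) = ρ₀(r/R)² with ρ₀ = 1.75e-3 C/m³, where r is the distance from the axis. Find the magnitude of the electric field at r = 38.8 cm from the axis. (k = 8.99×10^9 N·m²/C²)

|E| ≈ 2.64×10^6 N/C

By cylindrical symmetry E is radial; use a coaxial Gaussian cylinder of radius 38.8 cm and length L (r > R, full charge per length enclosed).
λ_enc = 2π ∫₀^R ρ₀(r'/R)^2 r' dr' = 2πρ₀R²/4 = 5.70×10^-5 C/m.
By Gauss's law (flux through the curved wall only), E·2πrL = λ_enc L/ε₀.
E = 2k|λ_enc|/r = 2(8.99×10^9)(5.70×10^-5)/(0.388) = 2.64×10^6 N/C.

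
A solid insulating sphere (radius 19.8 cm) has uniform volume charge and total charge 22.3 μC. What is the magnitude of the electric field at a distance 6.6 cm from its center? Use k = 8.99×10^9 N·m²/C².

By spherical symmetry E is radial; choose a Gaussian sphere of radius r = 6.6 cm (r < R).
For a uniform sphere the enclosed fraction is (r/R)³, so Q_enc = (22.3 μC)(0.066/0.198)³ = 8.259×10^-7 C.
By Gauss's law, ∮E·dA = E·4πr² = Q_enc/ε₀.
E = k|Q_enc|/r² = (8.99×10^9)(8.259e-7)/(0.066)² = 1.70×10^6 N/C.

|E| = 1.70×10^6 N/C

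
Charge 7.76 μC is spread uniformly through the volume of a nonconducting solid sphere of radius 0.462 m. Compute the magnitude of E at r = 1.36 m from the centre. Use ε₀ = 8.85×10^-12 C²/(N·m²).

E ≈ 3.77×10^4 N/C

Use a concentric Gaussian sphere at r = 1.36 m (r > R, so the entire charge is enclosed).
Q_enc = 7.76 μC = 7.76e-6 C.
Since E is radial and uniform over the Gaussian sphere, Φ = E·4πr² = Q_enc/ε₀.
E = |Q_enc|/(4πε₀r²) = (7.76e-6)/(4π·8.85×10^-12·(1.36)²) = 3.77×10^4 N/C.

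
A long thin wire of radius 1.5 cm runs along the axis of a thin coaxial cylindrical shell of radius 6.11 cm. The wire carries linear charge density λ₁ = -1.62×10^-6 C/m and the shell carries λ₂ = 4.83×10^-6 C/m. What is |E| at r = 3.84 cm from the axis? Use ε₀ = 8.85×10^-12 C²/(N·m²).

By cylindrical symmetry E is radial; use a coaxial Gaussian cylinder of radius 3.84 cm and length L (between the conductors, 1.5 cm < r < 6.11 cm).
The shell at 6.11 cm lies outside the Gaussian surface, so λ_enc = λ₁ = -1.62e-6 C/m.
Gauss's law: E·2πrL = λ_enc L/ε₀.
E = |λ_enc|/(2πε₀r) = (1.62×10^-6)/(2π·8.85×10^-12·0.0384) = 7.59e5 N/C.

|E| ≈ 7.59×10^5 N/C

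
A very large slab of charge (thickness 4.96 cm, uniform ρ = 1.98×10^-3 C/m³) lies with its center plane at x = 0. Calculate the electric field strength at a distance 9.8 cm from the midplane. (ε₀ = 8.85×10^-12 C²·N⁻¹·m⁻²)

The point |x| = 9.8 cm lies outside the slab (half-thickness 0.0248 m). A symmetric pillbox spanning the full slab encloses Q_enc = ρ·d·A.
Flux = 2EA ⇒ E = |ρ|d/(2ε₀), independent of distance outside.
E = (1.98e-3)(0.0496)/(2·8.85×10^-12) = 5.55e6 N/C.

|E| ≈ 5.55×10^6 V/m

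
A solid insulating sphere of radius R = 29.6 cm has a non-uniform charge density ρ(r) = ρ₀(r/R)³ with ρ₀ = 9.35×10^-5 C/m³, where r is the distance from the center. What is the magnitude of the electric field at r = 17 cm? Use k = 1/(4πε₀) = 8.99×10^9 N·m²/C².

E = 5.67×10^4 V/m

By spherical symmetry E is radial; choose a Gaussian sphere of radius r = 17 cm (r < R).
Q_enc = ∫₀^r ρ(r')·4πr'² dr' = (4πρ₀/R³) ∫₀^r r'^5 dr' = 4πρ₀ r^6/(6·R³) = 1.823e-7 C.
Applying ∮E·dA = Q_enc/ε₀ with Φ = E(4πr²):
E = k|Q_enc|/r² = (8.99×10^9)(1.823×10^-7)/(0.17)² = 5.67e4 N/C.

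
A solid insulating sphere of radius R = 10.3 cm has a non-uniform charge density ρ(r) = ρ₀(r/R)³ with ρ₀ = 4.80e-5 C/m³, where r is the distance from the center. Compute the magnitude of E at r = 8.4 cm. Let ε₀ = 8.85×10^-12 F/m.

Use a concentric Gaussian sphere at r = 8.4 cm (r < R).
Integrate the density: Q_enc = 4π ∫₀^r ρ₀(r'/R)^3 r'² dr' = 4πρ₀ r^6/(6·R³) = 3.232e-8 C.
Since E is radial and uniform over the Gaussian sphere, Φ = E·4πr² = Q_enc/ε₀.
E = |Q_enc|/(4πε₀r²) = (3.232e-8)/(4π·8.85×10^-12·(0.084)²) = 4.12e4 N/C.

|E| ≈ 4.12×10^4 N/C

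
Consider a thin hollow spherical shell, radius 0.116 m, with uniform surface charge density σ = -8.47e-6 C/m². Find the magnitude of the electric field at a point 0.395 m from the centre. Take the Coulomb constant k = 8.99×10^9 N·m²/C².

|E| ≈ 8.25×10^4 N/C

Use a concentric Gaussian sphere at r = 0.395 m (r > 0.116 m).
The entire shell is enclosed: Q_enc = σ·4πR² = (-8.47×10^-6)·4π·(0.116)² = -1.432e-6 C.
By Gauss's law, ∮E·dA = E·4πr² = Q_enc/ε₀.
E = k|Q_enc|/r² = (8.99×10^9)(1.432e-6)/(0.395)² = 8.25e4 N/C.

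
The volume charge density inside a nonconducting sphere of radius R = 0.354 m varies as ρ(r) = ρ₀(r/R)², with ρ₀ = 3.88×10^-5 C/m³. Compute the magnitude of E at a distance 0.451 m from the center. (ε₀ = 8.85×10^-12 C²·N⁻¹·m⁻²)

E ≈ 1.91e5 N/C

By spherical symmetry E is radial; choose a Gaussian sphere of radius r = 0.451 m (r > R, all charge enclosed).
Q_enc = 4π ∫₀^R ρ₀(r'/R)^2 r'² dr' = 4πρ₀R³/5 = 4.326e-6 C.
Applying ∮E·dA = Q_enc/ε₀ with Φ = E(4πr²):
E = |Q_enc|/(4πε₀r²) = (4.326e-6)/(4π·8.85×10^-12·(0.451)²) = 1.91e5 N/C.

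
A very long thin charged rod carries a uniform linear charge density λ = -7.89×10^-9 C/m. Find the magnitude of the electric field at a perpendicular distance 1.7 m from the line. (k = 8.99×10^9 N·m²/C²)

Choose a coaxial cylinder of radius r = 1.7 m (arbitrary length L) as the Gaussian surface.
Q_enc = λL, so λ_enc = -7.89×10^-9 C/m.
Since E is radial and uniform over the curved surface, Φ = E·2πrL = Q_enc/ε₀ = λ_enc L/ε₀.
E = 2k|λ_enc|/r = 2(8.99×10^9)(7.89e-9)/(1.7) = 83.4 N/C.

83.4 N/C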